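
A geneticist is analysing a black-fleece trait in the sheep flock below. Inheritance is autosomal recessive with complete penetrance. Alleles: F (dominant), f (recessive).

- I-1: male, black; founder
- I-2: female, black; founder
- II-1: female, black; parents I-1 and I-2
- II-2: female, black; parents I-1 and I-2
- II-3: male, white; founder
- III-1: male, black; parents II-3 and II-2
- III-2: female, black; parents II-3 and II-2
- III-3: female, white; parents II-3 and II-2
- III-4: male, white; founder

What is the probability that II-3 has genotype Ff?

II-3 is white so carries F and passed f to III-1 (ff), so II-3 is Ff, giving P(Ff) = 1.

1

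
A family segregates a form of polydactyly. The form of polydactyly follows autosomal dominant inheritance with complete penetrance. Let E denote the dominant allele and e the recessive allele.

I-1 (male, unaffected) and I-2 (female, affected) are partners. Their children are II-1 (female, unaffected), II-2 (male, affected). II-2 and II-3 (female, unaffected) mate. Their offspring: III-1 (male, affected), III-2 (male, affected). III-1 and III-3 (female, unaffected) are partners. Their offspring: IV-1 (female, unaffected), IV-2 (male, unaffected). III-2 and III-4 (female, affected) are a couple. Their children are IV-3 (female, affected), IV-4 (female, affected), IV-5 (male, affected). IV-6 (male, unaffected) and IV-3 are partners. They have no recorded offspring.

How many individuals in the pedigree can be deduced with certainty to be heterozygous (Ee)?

Obligate heterozygotes: I-2 is affected so carries E and passed e to II-1 (ee), so I-2 is Ee; II-2 is affected so carries E and received e from I-1 (ee), so II-2 is Ee; III-1 is affected so carries E and received e from II-3 (ee), so III-1 is Ee; III-2 is affected so carries E and received e from II-3 (ee), so III-2 is Ee.
Every other individual is either homozygous by phenotype or has at least one consistent homozygous assignment, so the count is 4.

4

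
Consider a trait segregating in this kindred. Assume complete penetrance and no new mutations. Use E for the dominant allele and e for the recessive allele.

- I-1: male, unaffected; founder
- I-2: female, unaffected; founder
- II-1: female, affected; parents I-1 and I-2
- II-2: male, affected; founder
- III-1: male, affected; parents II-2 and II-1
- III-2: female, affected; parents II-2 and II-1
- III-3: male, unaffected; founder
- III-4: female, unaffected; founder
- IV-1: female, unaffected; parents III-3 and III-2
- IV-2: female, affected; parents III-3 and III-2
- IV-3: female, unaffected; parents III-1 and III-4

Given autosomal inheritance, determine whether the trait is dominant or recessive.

I-1 and I-2 are both unaffected yet have an affected child II-1. Under dominance, an affected child requires at least one affected parent, so the trait cannot be dominant.

recessive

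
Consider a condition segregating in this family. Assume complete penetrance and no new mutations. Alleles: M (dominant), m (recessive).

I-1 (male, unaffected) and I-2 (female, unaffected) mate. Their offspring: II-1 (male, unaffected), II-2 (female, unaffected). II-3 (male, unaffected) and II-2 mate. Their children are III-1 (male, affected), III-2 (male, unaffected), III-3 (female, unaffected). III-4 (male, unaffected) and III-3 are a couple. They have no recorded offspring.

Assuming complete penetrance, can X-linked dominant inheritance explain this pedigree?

Under X-linked dominant, III-1 (affected, male) cannot arise from II-3 (unaffected) × II-2 (unaffected).

No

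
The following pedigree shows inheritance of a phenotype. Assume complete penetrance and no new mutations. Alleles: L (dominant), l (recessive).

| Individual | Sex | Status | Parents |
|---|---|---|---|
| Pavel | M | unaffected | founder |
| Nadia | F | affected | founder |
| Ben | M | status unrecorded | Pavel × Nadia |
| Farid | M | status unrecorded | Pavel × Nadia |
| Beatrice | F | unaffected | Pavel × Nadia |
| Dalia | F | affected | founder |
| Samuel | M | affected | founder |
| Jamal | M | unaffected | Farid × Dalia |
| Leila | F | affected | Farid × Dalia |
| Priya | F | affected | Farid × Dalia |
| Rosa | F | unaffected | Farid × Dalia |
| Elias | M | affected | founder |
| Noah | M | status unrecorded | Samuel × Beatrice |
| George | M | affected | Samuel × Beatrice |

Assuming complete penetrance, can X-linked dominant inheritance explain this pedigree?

Under X-linked dominant, George (affected, male) cannot arise from Samuel (affected) × Beatrice (unaffected).

No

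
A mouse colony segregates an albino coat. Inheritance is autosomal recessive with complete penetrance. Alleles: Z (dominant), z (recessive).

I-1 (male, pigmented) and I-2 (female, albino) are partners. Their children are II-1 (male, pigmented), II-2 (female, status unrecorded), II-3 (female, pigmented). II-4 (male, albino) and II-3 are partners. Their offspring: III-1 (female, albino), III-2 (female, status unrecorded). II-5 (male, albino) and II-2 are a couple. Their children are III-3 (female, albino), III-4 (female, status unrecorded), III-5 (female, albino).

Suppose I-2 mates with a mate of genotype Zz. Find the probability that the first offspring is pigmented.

I-2 is albino, so I-2 is zz.
The cross gives 1/2 Zz : 1/2 zz, so P(offspring is pigmented) = 1/2.

1/2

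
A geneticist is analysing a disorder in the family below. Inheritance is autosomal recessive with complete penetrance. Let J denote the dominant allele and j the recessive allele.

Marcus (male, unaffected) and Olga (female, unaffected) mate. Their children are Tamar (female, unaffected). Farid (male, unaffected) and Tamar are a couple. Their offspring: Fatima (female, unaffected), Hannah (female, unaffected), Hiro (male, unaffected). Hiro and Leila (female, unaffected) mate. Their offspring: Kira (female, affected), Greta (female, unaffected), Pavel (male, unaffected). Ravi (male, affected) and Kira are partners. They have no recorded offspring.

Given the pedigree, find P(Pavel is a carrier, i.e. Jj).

Hiro is unaffected so carries J and passed j to Kira (jj), so Hiro is Jj.
Leila is unaffected so carries J and passed j to Kira (jj), so Leila is Jj.
Their cross gives offspring ratios 1/4 JJ : 1/2 Jj : 1/4 jj. Conditioning on Pavel being unaffected, P(Jj) = 1/2 / 3/4 = 2/3.

2/3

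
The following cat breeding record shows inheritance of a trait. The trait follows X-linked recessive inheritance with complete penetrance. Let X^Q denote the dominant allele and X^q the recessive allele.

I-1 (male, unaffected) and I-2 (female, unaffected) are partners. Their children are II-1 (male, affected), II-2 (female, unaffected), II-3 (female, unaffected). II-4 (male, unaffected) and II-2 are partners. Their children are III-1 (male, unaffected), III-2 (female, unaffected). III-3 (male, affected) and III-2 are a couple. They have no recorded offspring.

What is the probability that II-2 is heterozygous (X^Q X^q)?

1/3

I-1 is unaffected, so I-1 is X^Q Y.
I-2 is unaffected so carries Q and passed q to II-1 (X^q Y), so I-2 is X^Q X^q.
Their cross gives offspring ratios 1/2 X^Q X^Q : 1/2 X^Q X^q. Conditioning on II-2 being unaffected, P(X^Q X^q) = 1/2 / 1 = 1/2 before taking II-2's own offspring into account.
II-4 is unaffected, so II-4 is X^Q Y.
Now use II-2's offspring. Probability of each recorded status — unaffected son III-1: 1/2 if II-2 is X^Q X^q, 1 if X^Q X^Q. (III-2: equally likely either way, so uninformative.)
Bayes: P(X^Q X^q) = 1/2·1/2 / (1/2·1/2 + 1/2·1) = 1/3.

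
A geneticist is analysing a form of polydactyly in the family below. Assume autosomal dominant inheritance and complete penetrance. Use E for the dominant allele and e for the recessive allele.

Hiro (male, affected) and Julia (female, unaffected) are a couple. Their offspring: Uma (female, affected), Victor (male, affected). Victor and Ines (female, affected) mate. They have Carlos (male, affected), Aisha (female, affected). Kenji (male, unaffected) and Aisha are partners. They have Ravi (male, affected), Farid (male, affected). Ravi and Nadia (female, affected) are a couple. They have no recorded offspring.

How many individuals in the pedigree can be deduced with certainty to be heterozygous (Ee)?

Obligate heterozygotes: Uma is affected so carries E and received e from Julia (ee), so Uma is Ee; Victor is affected so carries E and received e from Julia (ee), so Victor is Ee; Ravi is affected so carries E and received e from Kenji (ee), so Ravi is Ee; Farid is affected so carries E and received e from Kenji (ee), so Farid is Ee.
Every other individual is either homozygous by phenotype or has at least one consistent homozygous assignment, so the count is 4.

4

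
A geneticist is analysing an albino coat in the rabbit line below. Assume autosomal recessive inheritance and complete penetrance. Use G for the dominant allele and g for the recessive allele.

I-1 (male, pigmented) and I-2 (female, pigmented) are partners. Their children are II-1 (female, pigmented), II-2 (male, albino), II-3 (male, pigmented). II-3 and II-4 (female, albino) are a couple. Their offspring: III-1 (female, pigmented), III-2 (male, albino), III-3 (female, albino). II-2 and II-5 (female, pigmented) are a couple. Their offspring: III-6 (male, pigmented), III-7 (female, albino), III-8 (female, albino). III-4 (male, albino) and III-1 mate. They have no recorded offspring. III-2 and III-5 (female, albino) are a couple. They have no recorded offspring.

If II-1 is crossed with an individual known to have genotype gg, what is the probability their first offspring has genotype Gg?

I-1 is pigmented so carries G and passed g to II-2 (gg), so I-1 is Gg.
I-2 is pigmented so carries G and passed g to II-2 (gg), so I-2 is Gg.
II-1 is a pigmented offspring of I-1 (Gg) × I-2 (Gg), whose cross gives 1/4 GG : 1/2 Gg : 1/4 gg; conditioning on being pigmented, II-1 is GG with probability 1/3, Gg with probability 2/3.
Summing over parental genotype combinations, P(offspring has genotype Gg) = 1/3·1 + 2/3·1/2 = 2/3.

2/3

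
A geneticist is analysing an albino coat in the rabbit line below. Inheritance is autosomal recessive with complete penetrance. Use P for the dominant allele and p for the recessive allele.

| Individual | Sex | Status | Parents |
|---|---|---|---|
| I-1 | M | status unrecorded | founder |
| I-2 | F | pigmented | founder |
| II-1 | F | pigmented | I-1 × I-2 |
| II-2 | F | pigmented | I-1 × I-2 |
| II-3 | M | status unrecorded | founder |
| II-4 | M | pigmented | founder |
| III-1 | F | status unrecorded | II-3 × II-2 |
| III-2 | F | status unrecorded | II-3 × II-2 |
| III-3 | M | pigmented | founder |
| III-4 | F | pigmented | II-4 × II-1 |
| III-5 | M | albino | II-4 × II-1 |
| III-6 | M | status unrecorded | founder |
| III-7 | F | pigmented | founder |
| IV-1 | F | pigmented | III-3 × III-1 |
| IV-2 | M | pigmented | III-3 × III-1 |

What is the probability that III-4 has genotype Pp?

II-4 is pigmented so carries P and passed p to III-5 (pp), so II-4 is Pp.
II-1 is pigmented so carries P and passed p to III-5 (pp), so II-1 is Pp.
Their cross gives offspring ratios 1/4 PP : 1/2 Pp : 1/4 pp. Conditioning on III-4 being pigmented, P(Pp) = 1/2 / 3/4 = 2/3.

2/3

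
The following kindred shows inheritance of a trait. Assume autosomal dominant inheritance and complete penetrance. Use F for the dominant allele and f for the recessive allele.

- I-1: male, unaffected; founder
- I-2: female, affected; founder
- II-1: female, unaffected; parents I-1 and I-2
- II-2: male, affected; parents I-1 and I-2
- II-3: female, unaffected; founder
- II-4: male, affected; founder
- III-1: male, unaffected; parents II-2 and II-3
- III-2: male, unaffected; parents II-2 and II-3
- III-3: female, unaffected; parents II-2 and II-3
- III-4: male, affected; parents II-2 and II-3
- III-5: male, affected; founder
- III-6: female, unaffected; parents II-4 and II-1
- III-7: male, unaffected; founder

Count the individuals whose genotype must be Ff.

Obligate heterozygotes: I-2 is affected so carries F and passed f to II-1 (ff), so I-2 is Ff; II-2 is affected so carries F and received f from I-1 (ff), so II-2 is Ff; II-4 is affected so carries F and passed f to III-6 (ff), so II-4 is Ff; III-4 is affected so carries F and received f from II-3 (ff), so III-4 is Ff.
Every other individual is either homozygous by phenotype or has at least one consistent homozygous assignment, so the count is 4.

4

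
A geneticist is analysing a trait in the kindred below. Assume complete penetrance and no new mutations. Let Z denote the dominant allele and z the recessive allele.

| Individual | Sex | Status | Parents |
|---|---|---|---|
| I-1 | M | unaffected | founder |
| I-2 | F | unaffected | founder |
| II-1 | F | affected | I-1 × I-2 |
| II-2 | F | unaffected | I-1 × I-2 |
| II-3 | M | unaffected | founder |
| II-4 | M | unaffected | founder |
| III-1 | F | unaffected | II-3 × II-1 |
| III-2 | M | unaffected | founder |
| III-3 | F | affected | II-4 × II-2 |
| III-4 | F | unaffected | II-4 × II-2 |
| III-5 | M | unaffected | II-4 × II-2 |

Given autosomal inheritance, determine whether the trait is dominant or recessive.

I-1 and I-2 are both unaffected yet have an affected child II-1. Under dominance, an affected child requires at least one affected parent, so the trait cannot be dominant.

recessive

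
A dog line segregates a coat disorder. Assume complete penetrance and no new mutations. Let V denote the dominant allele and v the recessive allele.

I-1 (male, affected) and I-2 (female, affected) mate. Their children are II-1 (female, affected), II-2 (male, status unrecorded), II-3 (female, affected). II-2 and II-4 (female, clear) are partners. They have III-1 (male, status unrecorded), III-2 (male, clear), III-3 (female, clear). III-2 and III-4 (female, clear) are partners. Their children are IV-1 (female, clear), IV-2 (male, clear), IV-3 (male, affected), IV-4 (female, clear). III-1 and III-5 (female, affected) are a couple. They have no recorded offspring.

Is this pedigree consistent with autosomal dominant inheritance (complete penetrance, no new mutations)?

No

Under autosomal dominant, IV-3 (affected, male) cannot arise from III-2 (clear) × III-4 (clear).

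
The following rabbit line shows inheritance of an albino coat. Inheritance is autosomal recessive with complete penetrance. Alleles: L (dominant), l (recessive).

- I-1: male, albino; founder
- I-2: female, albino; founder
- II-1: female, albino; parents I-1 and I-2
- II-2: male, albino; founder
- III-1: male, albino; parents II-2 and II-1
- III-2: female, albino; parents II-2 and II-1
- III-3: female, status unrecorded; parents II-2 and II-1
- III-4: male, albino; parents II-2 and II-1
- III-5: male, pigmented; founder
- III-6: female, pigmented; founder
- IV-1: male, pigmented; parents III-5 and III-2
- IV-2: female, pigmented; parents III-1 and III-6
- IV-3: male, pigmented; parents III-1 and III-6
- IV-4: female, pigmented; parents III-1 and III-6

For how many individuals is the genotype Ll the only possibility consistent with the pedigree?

4

Obligate heterozygotes: IV-1 is pigmented so carries L and received l from III-2 (ll), so IV-1 is Ll; IV-2 is pigmented so carries L and received l from III-1 (ll), so IV-2 is Ll; IV-3 is pigmented so carries L and received l from III-1 (ll), so IV-3 is Ll; IV-4 is pigmented so carries L and received l from III-1 (ll), so IV-4 is Ll.
Every other individual is either homozygous by phenotype or has at least one consistent homozygous assignment, so the count is 4.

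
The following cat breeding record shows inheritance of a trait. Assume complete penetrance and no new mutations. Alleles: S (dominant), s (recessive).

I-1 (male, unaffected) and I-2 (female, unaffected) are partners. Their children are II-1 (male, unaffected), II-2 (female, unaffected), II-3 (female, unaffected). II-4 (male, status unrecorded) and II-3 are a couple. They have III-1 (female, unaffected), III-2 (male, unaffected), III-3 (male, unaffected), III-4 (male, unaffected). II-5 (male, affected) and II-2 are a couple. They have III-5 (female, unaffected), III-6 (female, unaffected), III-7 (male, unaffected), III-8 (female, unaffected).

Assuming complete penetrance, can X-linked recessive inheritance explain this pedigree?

A consistent assignment under X-linked recessive exists: I-1 X^S Y, I-2 X^S X^S, II-1 X^S Y, II-2 X^S X^S, II-3 X^S X^S, II-4 X^S Y, II-5 X^s Y, III-1 X^S X^S, III-2 X^S Y, III-3 X^S Y, III-4 X^S Y, III-5 X^S X^s, III-6 X^S X^s, III-7 X^S Y, III-8 X^S X^s.
In this assignment every recorded phenotype matches its genotype and every non-founder's genotype is obtainable from its parents' genotypes, so the pedigree is consistent.

Yes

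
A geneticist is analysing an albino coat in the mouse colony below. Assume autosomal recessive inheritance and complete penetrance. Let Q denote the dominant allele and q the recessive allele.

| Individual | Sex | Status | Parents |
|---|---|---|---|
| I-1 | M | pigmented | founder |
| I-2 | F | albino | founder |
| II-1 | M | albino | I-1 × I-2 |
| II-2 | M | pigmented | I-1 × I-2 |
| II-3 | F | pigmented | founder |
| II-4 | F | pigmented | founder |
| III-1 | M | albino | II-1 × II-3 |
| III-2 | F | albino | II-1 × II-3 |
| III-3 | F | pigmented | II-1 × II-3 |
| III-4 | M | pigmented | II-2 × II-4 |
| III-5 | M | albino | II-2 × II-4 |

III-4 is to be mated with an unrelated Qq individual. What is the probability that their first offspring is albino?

II-2 is pigmented so carries Q and received q from I-2 (qq), so II-2 is Qq.
II-4 is pigmented so carries Q and passed q to III-5 (qq), so II-4 is Qq.
III-4 is a pigmented offspring of II-2 (Qq) × II-4 (Qq), whose cross gives 1/4 QQ : 1/2 Qq : 1/4 qq; conditioning on being pigmented, III-4 is QQ with probability 1/3, Qq with probability 2/3.
Summing over parental genotype combinations, P(offspring is albino) = 2/3·1/4 = 1/6.

1/6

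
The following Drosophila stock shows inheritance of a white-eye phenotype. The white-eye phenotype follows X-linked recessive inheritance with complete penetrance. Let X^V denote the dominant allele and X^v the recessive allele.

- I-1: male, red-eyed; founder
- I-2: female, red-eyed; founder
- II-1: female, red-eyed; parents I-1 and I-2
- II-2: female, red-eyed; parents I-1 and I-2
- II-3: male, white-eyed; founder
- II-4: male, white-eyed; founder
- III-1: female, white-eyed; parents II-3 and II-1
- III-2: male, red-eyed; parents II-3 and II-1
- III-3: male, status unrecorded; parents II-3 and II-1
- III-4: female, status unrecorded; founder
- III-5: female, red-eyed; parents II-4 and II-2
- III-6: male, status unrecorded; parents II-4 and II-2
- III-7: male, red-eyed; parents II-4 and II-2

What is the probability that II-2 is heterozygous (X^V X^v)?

1/5

I-1 is red-eyed, so I-1 is X^V Y.
I-2 is red-eyed so carries V and passed v to II-1 (X^V X^v, whose V came from I-1), so I-2 is X^V X^v.
Their cross gives offspring ratios 1/2 X^V X^V : 1/2 X^V X^v. Conditioning on II-2 being red-eyed, P(X^V X^v) = 1/2 / 1 = 1/2 before taking II-2's own offspring into account.
II-4 is white-eyed, so II-4 is X^v Y.
Now use II-2's offspring. Probability of each recorded status — red-eyed daughter III-5: 1/2 if II-2 is X^V X^v, 1 if X^V X^V; red-eyed son III-7: 1/2 if II-2 is X^V X^v, 1 if X^V X^V. (III-6: equally likely either way, so uninformative.)
Bayes: P(X^V X^v) = 1/2·1/4 / (1/2·1/4 + 1/2·1) = 1/5.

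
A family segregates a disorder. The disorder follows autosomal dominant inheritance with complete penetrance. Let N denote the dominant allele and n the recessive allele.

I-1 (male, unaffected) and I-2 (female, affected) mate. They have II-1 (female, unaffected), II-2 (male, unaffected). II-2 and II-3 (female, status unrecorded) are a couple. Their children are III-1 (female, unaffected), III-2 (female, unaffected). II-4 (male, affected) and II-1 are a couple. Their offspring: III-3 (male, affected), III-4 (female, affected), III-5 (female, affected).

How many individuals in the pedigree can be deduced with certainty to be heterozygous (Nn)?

Obligate heterozygotes: I-2 is affected so carries N and passed n to II-1 (nn), so I-2 is Nn; III-3 is affected so carries N and received n from II-1 (nn), so III-3 is Nn; III-4 is affected so carries N and received n from II-1 (nn), so III-4 is Nn; III-5 is affected so carries N and received n from II-1 (nn), so III-5 is Nn.
Every other individual is either homozygous by phenotype or has at least one consistent homozygous assignment, so the count is 4.

4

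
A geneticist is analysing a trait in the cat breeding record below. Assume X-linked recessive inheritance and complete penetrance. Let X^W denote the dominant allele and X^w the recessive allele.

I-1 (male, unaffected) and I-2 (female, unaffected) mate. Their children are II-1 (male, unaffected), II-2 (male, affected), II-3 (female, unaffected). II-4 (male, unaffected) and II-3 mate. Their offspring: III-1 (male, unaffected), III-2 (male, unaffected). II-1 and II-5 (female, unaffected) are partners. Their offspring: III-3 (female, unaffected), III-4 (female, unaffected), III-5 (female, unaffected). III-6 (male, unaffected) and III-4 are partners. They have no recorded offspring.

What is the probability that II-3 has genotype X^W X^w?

I-1 is unaffected, so I-1 is X^W Y.
I-2 is unaffected so carries W and passed w to II-2 (X^w Y), so I-2 is X^W X^w.
Their cross gives offspring ratios 1/2 X^W X^W : 1/2 X^W X^w. Conditioning on II-3 being unaffected, P(X^W X^w) = 1/2 / 1 = 1/2 before taking II-3's own offspring into account.
II-4 is unaffected, so II-4 is X^W Y.
Now use II-3's offspring. Probability of each recorded status — unaffected son III-1: 1/2 if II-3 is X^W X^w, 1 if X^W X^W; unaffected son III-2: 1/2 if II-3 is X^W X^w, 1 if X^W X^W.
Bayes: P(X^W X^w) = 1/2·1/4 / (1/2·1/4 + 1/2·1) = 1/5.

1/5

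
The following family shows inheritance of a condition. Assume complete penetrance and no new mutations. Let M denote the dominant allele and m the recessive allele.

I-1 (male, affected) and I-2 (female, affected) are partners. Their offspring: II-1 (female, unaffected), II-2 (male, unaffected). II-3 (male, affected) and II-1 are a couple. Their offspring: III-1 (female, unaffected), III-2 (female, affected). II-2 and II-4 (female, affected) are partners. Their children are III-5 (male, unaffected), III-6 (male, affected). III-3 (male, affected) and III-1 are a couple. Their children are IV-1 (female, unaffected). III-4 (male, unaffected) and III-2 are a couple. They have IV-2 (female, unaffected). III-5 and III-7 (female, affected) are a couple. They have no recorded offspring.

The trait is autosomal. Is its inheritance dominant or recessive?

dominant

I-1 and I-2 are both affected yet have an unaffected child II-1. Under a recessive model two affected parents are homozygous and every child would be affected, so the trait cannot be recessive.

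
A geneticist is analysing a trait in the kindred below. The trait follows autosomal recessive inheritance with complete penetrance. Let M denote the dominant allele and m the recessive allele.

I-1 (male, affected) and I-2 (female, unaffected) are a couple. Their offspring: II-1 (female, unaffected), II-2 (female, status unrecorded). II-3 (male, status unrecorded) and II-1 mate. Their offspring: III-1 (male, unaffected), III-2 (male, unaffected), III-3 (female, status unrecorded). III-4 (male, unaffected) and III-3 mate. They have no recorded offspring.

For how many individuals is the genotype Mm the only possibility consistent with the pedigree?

1

Obligate heterozygotes: II-1 is unaffected so carries M and received m from I-1 (mm), so II-1 is Mm.
Every other individual is either homozygous by phenotype or has at least one consistent homozygous assignment, so the count is 1.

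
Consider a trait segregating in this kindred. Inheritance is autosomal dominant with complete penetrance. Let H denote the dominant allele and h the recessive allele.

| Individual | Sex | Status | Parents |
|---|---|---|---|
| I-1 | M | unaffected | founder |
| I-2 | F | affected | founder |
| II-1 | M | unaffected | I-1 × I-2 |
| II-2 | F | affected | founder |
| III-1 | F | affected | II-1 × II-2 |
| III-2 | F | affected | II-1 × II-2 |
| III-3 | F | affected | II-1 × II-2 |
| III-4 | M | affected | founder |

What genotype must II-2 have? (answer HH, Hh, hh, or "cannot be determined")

cannot be determined

II-2's phenotype allows HH or Hh, and no parent or child forces a single allele at both positions; consistent genotype assignments exist with II-2 as HH or Hh.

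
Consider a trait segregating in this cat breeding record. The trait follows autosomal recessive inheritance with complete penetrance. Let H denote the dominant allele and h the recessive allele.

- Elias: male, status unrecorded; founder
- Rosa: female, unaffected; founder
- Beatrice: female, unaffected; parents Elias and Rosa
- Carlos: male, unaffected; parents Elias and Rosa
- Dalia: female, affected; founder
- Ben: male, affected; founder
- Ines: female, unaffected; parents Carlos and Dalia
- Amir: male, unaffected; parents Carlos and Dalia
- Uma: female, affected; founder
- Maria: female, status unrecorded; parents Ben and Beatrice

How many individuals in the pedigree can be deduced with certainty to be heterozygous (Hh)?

Obligate heterozygotes: Ines is unaffected so carries H and received h from Dalia (hh), so Ines is Hh; Amir is unaffected so carries H and received h from Dalia (hh), so Amir is Hh.
Every other individual is either homozygous by phenotype or has at least one consistent homozygous assignment, so the count is 2.

2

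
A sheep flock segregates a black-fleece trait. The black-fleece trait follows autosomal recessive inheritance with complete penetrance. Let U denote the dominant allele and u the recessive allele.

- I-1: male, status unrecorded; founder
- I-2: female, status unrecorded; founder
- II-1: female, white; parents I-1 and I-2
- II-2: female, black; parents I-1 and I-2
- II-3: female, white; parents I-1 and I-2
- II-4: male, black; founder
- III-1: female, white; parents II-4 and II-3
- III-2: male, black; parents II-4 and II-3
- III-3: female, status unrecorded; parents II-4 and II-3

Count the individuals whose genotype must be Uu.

Obligate heterozygotes: II-3 is white so carries U and passed u to III-2 (uu), so II-3 is Uu; III-1 is white so carries U and received u from II-4 (uu), so III-1 is Uu.
Every other individual is either homozygous by phenotype or has at least one consistent homozygous assignment, so the count is 2.

2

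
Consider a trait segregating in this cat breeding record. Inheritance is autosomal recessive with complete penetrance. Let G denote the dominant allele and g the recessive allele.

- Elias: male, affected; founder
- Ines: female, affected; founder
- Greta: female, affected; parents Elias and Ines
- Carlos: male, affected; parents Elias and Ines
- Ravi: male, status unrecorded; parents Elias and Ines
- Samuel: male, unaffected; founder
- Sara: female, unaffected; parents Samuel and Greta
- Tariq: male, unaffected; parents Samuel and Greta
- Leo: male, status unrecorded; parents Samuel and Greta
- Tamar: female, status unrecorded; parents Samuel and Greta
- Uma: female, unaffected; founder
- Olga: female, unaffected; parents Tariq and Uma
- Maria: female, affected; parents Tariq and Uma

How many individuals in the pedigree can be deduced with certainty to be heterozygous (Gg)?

Obligate heterozygotes: Sara is unaffected so carries G and received g from Greta (gg), so Sara is Gg; Tariq is unaffected so carries G and received g from Greta (gg), so Tariq is Gg; Uma is unaffected so carries G and passed g to Maria (gg), so Uma is Gg.
Every other individual is either homozygous by phenotype or has at least one consistent homozygous assignment, so the count is 3.

3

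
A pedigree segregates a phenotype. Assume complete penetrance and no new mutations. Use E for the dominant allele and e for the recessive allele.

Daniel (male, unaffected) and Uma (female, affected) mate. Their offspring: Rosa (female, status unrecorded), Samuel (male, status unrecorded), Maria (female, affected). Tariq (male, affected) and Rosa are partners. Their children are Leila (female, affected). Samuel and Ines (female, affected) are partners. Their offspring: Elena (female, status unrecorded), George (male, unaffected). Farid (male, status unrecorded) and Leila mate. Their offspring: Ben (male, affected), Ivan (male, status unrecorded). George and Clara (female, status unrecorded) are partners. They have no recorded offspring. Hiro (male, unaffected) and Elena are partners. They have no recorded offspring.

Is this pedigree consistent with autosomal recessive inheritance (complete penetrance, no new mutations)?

A consistent assignment under autosomal recessive exists: Daniel Ee, Uma ee, Rosa Ee, Samuel Ee, Maria ee, Tariq ee, Ines ee, Leila ee, Farid Ee, Elena Ee, George Ee, Clara EE, Hiro EE, Ben ee, Ivan Ee.
In this assignment every recorded phenotype matches its genotype and every non-founder's genotype is obtainable from its parents' genotypes, so the pedigree is consistent.

Yes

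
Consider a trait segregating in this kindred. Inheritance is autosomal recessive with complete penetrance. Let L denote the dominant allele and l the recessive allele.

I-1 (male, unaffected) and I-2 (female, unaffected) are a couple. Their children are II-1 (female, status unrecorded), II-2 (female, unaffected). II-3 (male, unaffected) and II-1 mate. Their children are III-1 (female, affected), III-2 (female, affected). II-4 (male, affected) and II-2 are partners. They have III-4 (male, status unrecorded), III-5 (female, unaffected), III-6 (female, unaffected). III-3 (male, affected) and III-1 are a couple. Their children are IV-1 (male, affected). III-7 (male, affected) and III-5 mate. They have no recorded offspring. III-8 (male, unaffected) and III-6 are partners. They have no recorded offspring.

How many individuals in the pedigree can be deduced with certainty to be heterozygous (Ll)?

3

Obligate heterozygotes: II-3 is unaffected so carries L and passed l to III-1 (ll), so II-3 is Ll; III-5 is unaffected so carries L and received l from II-4 (ll), so III-5 is Ll; III-6 is unaffected so carries L and received l from II-4 (ll), so III-6 is Ll.
Every other individual is either homozygous by phenotype or has at least one consistent homozygous assignment, so the count is 3.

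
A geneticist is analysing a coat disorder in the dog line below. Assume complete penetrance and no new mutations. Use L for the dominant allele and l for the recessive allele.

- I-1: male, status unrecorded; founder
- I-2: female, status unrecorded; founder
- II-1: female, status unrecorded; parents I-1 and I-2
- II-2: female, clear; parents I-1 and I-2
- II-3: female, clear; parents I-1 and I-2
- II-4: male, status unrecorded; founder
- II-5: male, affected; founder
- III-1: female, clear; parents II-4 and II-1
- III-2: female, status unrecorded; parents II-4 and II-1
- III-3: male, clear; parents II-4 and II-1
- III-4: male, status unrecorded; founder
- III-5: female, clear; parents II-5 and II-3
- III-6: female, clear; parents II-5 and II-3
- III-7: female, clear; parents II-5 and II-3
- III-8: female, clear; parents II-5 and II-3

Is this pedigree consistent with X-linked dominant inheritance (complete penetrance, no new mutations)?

No

Under X-linked dominant, III-5 (clear, female) cannot arise from II-5 (affected) × II-3 (clear).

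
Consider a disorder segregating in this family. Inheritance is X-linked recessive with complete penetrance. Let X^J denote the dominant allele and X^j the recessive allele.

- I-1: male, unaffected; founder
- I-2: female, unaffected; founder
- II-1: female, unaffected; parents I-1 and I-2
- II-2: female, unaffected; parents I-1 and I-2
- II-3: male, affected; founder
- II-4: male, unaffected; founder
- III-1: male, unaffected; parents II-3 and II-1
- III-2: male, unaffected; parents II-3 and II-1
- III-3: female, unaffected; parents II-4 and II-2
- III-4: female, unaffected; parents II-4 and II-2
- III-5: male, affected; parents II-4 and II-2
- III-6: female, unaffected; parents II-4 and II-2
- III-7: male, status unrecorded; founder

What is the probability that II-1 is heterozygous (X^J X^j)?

1/5

I-1 is unaffected, so I-1 is X^J Y.
I-2 is unaffected so carries J and passed j to II-2 (X^J X^j, whose J came from I-1), so I-2 is X^J X^j.
Their cross gives offspring ratios 1/2 X^J X^J : 1/2 X^J X^j. Conditioning on II-1 being unaffected, P(X^J X^j) = 1/2 / 1 = 1/2 before taking II-1's own offspring into account.
II-3 is affected, so II-3 is X^j Y.
Now use II-1's offspring. Probability of each recorded status — unaffected son III-1: 1/2 if II-1 is X^J X^j, 1 if X^J X^J; unaffected son III-2: 1/2 if II-1 is X^J X^j, 1 if X^J X^J.
Bayes: P(X^J X^j) = 1/2·1/4 / (1/2·1/4 + 1/2·1) = 1/5.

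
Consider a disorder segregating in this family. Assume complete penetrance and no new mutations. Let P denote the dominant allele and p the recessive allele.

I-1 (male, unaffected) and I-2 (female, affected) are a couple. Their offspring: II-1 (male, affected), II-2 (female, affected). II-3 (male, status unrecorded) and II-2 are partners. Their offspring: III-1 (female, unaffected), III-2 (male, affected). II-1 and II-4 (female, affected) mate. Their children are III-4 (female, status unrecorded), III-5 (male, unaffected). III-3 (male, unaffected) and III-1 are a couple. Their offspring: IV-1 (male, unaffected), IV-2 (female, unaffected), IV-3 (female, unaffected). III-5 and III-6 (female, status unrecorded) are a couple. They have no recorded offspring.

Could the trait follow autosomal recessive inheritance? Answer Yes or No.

No

Under autosomal recessive, III-5 (unaffected, male) cannot arise from II-1 (affected) × II-4 (affected).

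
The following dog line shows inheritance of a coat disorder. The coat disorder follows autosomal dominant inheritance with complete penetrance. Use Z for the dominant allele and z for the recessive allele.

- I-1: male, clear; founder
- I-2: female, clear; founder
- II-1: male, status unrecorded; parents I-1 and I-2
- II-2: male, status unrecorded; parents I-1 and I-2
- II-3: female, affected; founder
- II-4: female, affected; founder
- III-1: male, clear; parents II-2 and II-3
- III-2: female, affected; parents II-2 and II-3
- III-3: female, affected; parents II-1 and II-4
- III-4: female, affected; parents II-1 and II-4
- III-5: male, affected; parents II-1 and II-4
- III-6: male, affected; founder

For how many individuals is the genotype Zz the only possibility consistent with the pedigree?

Obligate heterozygotes: II-3 is affected so carries Z and passed z to III-1 (zz), so II-3 is Zz; III-2 is affected so carries Z and received z from II-2 (zz), so III-2 is Zz; III-3 is affected so carries Z and received z from II-1 (zz), so III-3 is Zz; III-4 is affected so carries Z and received z from II-1 (zz), so III-4 is Zz; III-5 is affected so carries Z and received z from II-1 (zz), so III-5 is Zz.
Every other individual is either homozygous by phenotype or has at least one consistent homozygous assignment, so the count is 5.

5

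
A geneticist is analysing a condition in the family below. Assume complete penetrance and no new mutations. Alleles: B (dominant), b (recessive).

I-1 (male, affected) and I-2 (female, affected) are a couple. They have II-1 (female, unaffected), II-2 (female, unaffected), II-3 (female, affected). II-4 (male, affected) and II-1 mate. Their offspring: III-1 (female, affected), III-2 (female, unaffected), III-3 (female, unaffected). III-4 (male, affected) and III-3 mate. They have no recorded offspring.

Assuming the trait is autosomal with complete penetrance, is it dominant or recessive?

dominant

I-1 and I-2 are both affected yet have an unaffected child II-1. Under a recessive model two affected parents are homozygous and every child would be affected, so the trait cannot be recessive.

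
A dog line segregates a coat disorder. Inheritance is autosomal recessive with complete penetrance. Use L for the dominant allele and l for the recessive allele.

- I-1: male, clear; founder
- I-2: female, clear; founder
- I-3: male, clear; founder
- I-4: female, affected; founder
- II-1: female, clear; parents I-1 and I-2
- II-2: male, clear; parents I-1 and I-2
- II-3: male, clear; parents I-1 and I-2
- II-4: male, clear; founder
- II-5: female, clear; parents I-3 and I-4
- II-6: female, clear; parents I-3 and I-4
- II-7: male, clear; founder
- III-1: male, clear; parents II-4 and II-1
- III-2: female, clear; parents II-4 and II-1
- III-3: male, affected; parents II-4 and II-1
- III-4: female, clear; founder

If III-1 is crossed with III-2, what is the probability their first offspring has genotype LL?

4/9

II-4 is clear so carries L and passed l to III-3 (ll), so II-4 is Ll.
II-1 is clear so carries L and passed l to III-3 (ll), so II-1 is Ll.
III-1 is a clear offspring of II-4 (Ll) × II-1 (Ll), whose cross gives 1/4 LL : 1/2 Ll : 1/4 ll; conditioning on being clear, III-1 is LL with probability 1/3, Ll with probability 2/3.
III-2 is a clear offspring of II-4 (Ll) × II-1 (Ll), whose cross gives 1/4 LL : 1/2 Ll : 1/4 ll; conditioning on being clear, III-2 is LL with probability 1/3, Ll with probability 2/3.
Summing over parental genotype combinations, P(offspring has genotype LL) = 1/9·1 + 2/9·1/2 + 2/9·1/2 + 4/9·1/4 = 4/9.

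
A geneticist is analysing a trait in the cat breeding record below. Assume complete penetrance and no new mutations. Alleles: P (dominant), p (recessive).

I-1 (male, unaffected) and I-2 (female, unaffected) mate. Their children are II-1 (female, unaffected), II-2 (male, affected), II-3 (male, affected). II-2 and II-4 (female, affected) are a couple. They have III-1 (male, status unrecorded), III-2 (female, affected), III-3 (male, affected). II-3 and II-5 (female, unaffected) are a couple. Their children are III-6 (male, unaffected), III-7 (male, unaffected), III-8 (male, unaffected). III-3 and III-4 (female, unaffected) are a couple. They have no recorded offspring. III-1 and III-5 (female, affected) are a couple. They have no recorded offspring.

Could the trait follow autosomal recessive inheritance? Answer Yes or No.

Yes

A consistent assignment under autosomal recessive exists: I-1 Pp, I-2 Pp, II-1 PP, II-2 pp, II-3 pp, II-4 pp, II-5 PP, III-1 pp, III-2 pp, III-3 pp, III-4 PP, III-5 pp, III-6 Pp, III-7 Pp, III-8 Pp.
In this assignment every recorded phenotype matches its genotype and every non-founder's genotype is obtainable from its parents' genotypes, so the pedigree is consistent.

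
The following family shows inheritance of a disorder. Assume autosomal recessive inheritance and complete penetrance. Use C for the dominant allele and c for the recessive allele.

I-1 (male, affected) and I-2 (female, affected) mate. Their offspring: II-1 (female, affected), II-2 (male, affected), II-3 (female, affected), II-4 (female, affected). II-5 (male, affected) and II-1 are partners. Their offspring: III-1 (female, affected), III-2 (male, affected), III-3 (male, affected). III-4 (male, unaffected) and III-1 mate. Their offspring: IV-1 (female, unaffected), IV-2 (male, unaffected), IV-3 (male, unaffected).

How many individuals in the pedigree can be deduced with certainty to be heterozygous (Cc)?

3

Obligate heterozygotes: IV-1 is unaffected so carries C and received c from III-1 (cc), so IV-1 is Cc; IV-2 is unaffected so carries C and received c from III-1 (cc), so IV-2 is Cc; IV-3 is unaffected so carries C and received c from III-1 (cc), so IV-3 is Cc.
Every other individual is either homozygous by phenotype or has at least one consistent homozygous assignment, so the count is 3.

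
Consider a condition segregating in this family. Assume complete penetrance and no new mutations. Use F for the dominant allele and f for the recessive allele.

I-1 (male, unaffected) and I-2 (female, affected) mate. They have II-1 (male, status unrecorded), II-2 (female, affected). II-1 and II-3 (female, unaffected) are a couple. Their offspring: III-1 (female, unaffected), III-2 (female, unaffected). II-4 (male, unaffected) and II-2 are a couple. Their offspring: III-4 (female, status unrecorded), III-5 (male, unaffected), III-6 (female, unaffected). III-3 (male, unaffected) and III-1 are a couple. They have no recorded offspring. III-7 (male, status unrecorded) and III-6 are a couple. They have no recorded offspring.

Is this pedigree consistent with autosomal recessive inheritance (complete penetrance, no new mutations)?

Yes

A consistent assignment under autosomal recessive exists: I-1 Ff, I-2 ff, II-1 Ff, II-2 ff, II-3 FF, II-4 FF, III-1 FF, III-2 FF, III-3 FF, III-4 Ff, III-5 Ff, III-6 Ff, III-7 FF.
In this assignment every recorded phenotype matches its genotype and every non-founder's genotype is obtainable from its parents' genotypes, so the pedigree is consistent.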